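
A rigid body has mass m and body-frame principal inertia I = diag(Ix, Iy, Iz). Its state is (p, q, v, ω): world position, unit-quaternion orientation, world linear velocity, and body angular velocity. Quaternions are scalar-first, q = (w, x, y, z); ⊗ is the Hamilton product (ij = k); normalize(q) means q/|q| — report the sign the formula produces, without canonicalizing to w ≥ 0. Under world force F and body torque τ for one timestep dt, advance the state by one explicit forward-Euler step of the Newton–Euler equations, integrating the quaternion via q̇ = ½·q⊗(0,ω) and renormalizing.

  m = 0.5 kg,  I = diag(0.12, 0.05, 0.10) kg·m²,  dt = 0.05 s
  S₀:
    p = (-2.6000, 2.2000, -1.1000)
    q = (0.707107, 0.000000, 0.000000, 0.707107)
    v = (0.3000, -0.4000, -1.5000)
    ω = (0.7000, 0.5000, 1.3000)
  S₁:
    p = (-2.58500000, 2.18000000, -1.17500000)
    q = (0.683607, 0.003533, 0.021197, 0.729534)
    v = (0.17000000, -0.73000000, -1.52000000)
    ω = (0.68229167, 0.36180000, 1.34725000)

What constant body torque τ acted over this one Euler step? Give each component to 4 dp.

ω₁ − ω₀ = (-0.01770833, -0.13820000, 0.04725000)
I·α + gyro = (-0.0100, -0.1200, 0.0700)

τ = (-0.0100, -0.1200, 0.0700)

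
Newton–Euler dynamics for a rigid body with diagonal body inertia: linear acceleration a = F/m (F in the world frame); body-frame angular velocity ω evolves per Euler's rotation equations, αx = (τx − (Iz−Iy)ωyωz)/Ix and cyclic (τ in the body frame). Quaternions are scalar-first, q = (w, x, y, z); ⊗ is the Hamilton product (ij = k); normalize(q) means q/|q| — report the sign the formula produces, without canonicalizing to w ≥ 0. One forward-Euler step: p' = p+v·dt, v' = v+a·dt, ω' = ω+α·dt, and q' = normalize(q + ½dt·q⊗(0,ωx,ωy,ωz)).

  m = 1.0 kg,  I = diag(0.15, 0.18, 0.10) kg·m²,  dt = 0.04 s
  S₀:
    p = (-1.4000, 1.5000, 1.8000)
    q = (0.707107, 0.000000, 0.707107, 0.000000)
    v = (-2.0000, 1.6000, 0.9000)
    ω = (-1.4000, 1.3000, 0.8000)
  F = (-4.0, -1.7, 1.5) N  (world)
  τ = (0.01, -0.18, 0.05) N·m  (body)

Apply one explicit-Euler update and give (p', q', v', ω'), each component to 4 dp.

a = F/m = (-4.0000, -1.7000, 1.5000)
p + v·dt = (-1.4800, 1.5640, 1.8360)
v + (F/m)dt = (-2.1600, 1.5320, 0.9600)
(τ − ω×Iω)/I = (0.6213, -0.6889, 1.0460)
ω' = ω + α·dt = (-1.3751, 1.2724, 0.8418)
2q̇ = q⊗(0,ω) = (-0.9192391, -0.4242642, 0.9192391, 1.5556354)
q + ½dt·q⊗(0,ω), renormalized = (0.6881, -0.0085, 0.7249, 0.0311)

p' = (-1.4800, 1.5640, 1.8360)
q' = (0.6881, -0.0085, 0.7249, 0.0311)
v' = (-2.1600, 1.5320, 0.9600)
ω' = (-1.3751, 1.2724, 0.8418)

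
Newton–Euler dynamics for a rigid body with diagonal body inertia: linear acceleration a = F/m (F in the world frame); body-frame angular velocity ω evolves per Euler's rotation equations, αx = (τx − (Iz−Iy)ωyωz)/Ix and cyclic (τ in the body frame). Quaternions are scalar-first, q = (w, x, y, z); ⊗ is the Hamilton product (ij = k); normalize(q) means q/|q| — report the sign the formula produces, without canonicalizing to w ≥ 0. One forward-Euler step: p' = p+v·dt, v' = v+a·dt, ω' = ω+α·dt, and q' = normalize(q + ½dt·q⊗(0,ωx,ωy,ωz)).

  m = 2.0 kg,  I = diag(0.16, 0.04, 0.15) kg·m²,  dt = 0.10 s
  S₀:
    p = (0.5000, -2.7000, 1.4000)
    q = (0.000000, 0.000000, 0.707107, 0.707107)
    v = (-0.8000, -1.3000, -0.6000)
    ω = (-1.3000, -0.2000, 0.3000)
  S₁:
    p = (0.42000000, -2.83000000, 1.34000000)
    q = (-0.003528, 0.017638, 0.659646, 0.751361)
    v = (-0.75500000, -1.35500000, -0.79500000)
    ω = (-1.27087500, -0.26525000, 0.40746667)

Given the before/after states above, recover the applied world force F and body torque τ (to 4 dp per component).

v₁ − v₀ = (0.04500000, -0.05500000, -0.19500000)
applied force F = (0.9000, -1.1000, -3.9000)
Δω = ω₁−ω₀ = (0.02912500, -0.06525000, 0.10746667)
precession coupling = (-0.0066, -0.0039, -0.0312)
applied torque τ = (0.0400, -0.0300, 0.1300)

F = (0.9000, -1.1000, -3.9000)
τ = (0.0400, -0.0300, 0.1300)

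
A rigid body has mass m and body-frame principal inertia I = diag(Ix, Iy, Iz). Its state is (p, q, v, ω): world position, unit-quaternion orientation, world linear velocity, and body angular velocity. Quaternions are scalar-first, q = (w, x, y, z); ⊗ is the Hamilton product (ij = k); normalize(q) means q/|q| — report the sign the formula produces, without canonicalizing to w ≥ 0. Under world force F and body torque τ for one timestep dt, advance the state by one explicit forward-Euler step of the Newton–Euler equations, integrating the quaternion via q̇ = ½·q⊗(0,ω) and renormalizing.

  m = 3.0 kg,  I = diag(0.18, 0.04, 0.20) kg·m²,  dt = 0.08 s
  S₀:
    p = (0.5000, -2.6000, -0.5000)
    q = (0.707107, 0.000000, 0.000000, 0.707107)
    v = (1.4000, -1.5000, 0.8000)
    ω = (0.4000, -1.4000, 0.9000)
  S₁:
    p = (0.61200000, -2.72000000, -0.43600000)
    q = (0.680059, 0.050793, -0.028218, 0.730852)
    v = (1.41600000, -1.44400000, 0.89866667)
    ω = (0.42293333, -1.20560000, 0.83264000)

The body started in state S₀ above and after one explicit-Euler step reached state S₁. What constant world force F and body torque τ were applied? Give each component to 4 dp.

F = (0.6000, 2.1000, 3.7000)
τ = (-0.1500, 0.0900, -0.0900)

v₁ − v₀ = (0.01600000, 0.05600000, 0.09866667)
m·(v₁−v₀)/dt = (0.6000, 2.1000, 3.7000)
rate change Δω = (0.02293333, 0.19440000, -0.06736000)
τ = I·(Δω/dt) + ω₀×(Iω₀) = (-0.1500, 0.0900, -0.0900)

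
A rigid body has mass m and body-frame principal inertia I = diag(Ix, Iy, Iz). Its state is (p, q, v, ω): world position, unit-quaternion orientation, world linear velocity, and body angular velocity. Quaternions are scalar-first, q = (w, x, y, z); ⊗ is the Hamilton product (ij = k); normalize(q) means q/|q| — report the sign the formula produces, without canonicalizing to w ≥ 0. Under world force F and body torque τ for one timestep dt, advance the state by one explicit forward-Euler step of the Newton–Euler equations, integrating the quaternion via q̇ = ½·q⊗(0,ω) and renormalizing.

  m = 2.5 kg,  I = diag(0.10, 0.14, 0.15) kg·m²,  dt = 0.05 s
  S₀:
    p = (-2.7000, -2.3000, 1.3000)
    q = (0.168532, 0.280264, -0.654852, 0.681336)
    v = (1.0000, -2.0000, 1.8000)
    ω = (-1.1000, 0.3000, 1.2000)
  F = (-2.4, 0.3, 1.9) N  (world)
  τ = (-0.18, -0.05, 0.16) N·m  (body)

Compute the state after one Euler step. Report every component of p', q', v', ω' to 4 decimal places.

p' = (-2.6500, -2.4000, 1.3900)
q' = (0.1606, 0.2507, -0.6802, 0.6699)
v' = (0.9520, -1.9940, 1.8380)
ω' = (-1.1918, 0.2586, 1.2577)

p + v·dt = (-2.6500, -2.4000, 1.3900)
v' = v + a·dt = (0.9520, -1.9940, 1.8380)
α = I⁻¹(τ − ω×Iω) = (-1.8360, -0.8286, 1.1547)
ω + α·dt = (-1.1918, 0.2586, 1.2577)
Hamilton product q⊗(0,ω) = (-0.3128572, -1.1756084, -1.0352268, -0.4340196)
q' = normalize(q + ½dt·q⊗(0,ω)) = (0.1606, 0.2507, -0.6802, 0.6699)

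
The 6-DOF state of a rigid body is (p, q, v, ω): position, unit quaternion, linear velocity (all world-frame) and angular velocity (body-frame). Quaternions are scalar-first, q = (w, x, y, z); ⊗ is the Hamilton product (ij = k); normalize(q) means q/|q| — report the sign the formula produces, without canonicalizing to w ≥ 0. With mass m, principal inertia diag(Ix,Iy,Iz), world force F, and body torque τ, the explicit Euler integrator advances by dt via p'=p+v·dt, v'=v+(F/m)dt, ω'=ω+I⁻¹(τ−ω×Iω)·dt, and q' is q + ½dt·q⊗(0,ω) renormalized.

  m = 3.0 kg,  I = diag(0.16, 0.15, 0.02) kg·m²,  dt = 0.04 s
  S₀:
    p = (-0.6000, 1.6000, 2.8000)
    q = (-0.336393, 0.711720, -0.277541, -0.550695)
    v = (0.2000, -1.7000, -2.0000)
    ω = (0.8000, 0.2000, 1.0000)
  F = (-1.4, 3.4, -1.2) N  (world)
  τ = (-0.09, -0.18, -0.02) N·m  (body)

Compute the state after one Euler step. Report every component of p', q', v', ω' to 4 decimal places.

α = I⁻¹(τ − ω×Iω) = (-0.4000, -1.9467, -0.9200)
ω + α·dt = (0.7840, 0.1221, 0.9632)
q⊗(0,ω) = (0.0368272, -0.4365164, -1.2195546, 0.0279838)
q' = normalize(q + ½dt·q⊗(0,ω)) = (-0.3355, 0.7028, -0.3018, -0.5500)
new position p' = (-0.5920, 1.5320, 2.7200)
v' = v + a·dt = (0.1813, -1.6547, -2.0160)

p' = (-0.5920, 1.5320, 2.7200)
q' = (-0.3355, 0.7028, -0.3018, -0.5500)
v' = (0.1813, -1.6547, -2.0160)
ω' = (0.7840, 0.1221, 0.9632)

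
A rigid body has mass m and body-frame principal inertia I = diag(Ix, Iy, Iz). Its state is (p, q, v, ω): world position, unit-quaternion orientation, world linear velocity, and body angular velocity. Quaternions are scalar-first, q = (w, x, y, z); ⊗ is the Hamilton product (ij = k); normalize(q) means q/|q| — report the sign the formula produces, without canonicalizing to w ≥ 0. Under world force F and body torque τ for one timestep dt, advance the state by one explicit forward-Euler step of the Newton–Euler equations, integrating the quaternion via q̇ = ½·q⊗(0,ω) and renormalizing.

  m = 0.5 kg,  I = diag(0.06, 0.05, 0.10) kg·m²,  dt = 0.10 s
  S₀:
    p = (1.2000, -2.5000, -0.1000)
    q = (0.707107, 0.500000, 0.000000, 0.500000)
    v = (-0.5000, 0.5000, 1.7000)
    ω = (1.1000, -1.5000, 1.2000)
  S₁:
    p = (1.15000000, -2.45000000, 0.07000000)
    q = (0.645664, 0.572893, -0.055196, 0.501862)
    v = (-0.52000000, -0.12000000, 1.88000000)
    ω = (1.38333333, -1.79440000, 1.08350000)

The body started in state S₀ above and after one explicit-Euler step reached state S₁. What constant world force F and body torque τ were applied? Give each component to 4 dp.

velocity change Δv = (-0.02000000, -0.62000000, 0.18000000)
m·(v₁−v₀)/dt = (-0.1000, -3.1000, 0.9000)
rate change Δω = (0.28333333, -0.29440000, -0.11650000)
precession coupling = (-0.0900, -0.0528, 0.0165)
τ = I·(Δω/dt) + ω₀×(Iω₀) = (0.0800, -0.2000, -0.1000)

F = (-0.1000, -3.1000, 0.9000)
τ = (0.0800, -0.2000, -0.1000)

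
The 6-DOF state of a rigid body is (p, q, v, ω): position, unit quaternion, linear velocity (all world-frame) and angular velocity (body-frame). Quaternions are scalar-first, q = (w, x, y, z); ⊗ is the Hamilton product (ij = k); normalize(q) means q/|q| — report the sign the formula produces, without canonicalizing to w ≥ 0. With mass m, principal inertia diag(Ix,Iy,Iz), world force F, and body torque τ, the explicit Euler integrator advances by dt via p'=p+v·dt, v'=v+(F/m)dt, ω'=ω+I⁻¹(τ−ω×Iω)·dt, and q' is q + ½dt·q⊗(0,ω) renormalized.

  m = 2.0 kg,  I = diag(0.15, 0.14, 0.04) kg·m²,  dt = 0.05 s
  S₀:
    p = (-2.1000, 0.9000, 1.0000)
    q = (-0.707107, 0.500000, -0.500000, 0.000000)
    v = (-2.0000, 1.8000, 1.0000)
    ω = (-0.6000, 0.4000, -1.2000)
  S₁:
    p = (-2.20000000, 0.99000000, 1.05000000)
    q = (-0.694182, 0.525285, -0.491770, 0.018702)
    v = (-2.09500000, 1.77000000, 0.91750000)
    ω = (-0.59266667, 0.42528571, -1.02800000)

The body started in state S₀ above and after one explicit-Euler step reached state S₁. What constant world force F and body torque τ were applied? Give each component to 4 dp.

Δv = v₁−v₀ = (-0.09500000, -0.03000000, -0.08250000)
m·(v₁−v₀)/dt = (-3.8000, -1.2000, -3.3000)
rate change Δω = (0.00733333, 0.02528571, 0.17200000)
τ = I·(Δω/dt) + ω₀×(Iω₀) = (0.0700, 0.1500, 0.1400)

F = (-3.8000, -1.2000, -3.3000)
τ = (0.0700, 0.1500, 0.1400)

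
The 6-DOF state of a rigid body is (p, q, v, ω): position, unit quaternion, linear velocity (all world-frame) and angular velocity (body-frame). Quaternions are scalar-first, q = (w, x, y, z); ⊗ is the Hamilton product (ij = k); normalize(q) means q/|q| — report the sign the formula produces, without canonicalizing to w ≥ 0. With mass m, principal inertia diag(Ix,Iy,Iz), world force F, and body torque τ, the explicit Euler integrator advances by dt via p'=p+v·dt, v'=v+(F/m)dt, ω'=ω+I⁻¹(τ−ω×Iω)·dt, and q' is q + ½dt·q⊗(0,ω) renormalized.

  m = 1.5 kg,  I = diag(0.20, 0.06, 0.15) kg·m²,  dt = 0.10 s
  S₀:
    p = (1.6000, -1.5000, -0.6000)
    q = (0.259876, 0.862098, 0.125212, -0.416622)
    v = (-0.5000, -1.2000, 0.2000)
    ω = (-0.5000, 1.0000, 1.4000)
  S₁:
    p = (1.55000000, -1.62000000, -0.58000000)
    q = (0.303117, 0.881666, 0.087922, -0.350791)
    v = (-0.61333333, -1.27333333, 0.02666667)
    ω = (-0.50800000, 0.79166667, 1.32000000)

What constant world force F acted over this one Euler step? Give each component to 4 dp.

Δv = v₁−v₀ = (-0.11333333, -0.07333333, -0.17333333)
applied force F = (-1.7000, -1.1000, -2.6000)

F = (-1.7000, -1.1000, -2.6000)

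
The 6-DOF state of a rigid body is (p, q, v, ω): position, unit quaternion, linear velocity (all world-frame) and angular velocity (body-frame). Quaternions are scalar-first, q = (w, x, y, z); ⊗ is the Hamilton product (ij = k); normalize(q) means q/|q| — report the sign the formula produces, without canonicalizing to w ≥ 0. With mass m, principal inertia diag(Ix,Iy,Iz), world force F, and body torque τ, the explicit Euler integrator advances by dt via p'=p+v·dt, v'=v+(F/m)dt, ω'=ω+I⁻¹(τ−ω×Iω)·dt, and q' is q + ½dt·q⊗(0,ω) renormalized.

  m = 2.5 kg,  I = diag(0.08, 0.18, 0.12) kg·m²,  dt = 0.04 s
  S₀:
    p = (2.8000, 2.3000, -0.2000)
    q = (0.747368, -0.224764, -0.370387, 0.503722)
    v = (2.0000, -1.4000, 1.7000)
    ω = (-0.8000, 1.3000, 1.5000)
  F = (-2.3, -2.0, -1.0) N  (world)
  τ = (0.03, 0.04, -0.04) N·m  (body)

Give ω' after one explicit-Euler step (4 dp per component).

ω' = (-0.7265, 1.2982, 1.5213)

(τ − ω×Iω)/I = (1.8375, -0.0444, 0.5333)
ω + α·dt = (-0.7265, 1.2982, 1.5213)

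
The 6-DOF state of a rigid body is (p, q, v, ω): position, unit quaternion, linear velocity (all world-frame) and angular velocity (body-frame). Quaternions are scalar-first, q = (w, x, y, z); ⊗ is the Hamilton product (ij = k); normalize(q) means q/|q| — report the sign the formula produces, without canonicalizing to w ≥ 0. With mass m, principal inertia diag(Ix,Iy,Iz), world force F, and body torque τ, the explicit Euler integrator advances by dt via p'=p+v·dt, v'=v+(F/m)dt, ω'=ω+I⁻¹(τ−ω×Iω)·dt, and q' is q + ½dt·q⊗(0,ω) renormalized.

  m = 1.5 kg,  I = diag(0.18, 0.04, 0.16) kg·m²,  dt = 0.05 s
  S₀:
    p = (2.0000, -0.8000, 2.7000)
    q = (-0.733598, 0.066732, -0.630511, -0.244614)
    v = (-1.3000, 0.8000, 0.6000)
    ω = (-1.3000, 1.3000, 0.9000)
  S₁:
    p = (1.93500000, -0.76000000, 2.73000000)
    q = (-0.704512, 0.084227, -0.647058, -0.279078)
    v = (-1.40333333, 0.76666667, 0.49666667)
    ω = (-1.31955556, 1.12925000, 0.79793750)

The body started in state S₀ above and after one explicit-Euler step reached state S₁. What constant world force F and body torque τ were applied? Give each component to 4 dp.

F = (-3.1000, -1.0000, -3.1000)
τ = (0.0700, -0.1600, -0.0900)

rate change Δω = (-0.01955556, -0.17075000, -0.10206250)
ω₀×(Iω₀) = (0.1404, -0.0234, 0.2366)
applied torque τ = (0.0700, -0.1600, -0.0900)
v₁ − v₀ = (-0.10333333, -0.03333333, -0.10333333)
applied force F = (-3.1000, -1.0000, -3.1000)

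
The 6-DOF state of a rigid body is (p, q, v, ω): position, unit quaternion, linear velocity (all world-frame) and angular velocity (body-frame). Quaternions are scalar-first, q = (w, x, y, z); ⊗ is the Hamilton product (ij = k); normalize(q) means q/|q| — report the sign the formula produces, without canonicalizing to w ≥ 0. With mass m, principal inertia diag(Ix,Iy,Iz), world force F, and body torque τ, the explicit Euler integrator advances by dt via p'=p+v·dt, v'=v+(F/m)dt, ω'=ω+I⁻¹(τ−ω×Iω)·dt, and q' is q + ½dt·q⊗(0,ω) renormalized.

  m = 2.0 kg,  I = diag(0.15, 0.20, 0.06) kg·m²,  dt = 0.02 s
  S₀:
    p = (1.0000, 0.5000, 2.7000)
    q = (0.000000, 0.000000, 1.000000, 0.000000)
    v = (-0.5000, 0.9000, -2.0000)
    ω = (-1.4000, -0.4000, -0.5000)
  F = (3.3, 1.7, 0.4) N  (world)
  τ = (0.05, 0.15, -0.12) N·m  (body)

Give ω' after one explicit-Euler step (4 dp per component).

ω' = (-1.3896, -0.3913, -0.5493)

ω×(Iω) gyroscopic = (-0.0280, 0.0630, 0.0280)
α = I⁻¹(τ − ω×Iω) = (0.5200, 0.4350, -2.4667)
ω + α·dt = (-1.3896, -0.3913, -0.5493)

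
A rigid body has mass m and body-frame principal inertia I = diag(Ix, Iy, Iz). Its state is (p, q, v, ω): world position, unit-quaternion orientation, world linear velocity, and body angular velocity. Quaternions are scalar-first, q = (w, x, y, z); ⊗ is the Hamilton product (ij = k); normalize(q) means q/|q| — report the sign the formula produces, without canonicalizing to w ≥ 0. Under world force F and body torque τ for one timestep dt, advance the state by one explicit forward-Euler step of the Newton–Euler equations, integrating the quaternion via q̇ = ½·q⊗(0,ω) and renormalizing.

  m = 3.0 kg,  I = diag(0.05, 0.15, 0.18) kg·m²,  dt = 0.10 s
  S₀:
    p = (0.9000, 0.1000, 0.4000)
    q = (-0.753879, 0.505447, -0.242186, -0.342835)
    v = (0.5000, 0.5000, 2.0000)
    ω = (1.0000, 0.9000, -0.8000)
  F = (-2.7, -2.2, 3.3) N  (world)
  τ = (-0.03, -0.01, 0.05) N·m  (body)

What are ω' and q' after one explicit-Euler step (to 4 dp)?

ω' = (0.9832, 0.8240, -0.8222)
q' = (-0.7796, 0.4914, -0.2722, -0.2770)

ω×(Iω) gyroscopic = (-0.0216, 0.1040, 0.0900)
(τ − ω×Iω)/I = (-0.1680, -0.7600, -0.2222)
ω' = ω + α·dt = (0.9832, 0.8240, -0.8222)
Hamilton product q⊗(0,ω) = (-0.5617476, -0.2515787, -0.6169685, 1.3001915)
q' = normalize(q + ½dt·q⊗(0,ω)) = (-0.7796, 0.4914, -0.2722, -0.2770)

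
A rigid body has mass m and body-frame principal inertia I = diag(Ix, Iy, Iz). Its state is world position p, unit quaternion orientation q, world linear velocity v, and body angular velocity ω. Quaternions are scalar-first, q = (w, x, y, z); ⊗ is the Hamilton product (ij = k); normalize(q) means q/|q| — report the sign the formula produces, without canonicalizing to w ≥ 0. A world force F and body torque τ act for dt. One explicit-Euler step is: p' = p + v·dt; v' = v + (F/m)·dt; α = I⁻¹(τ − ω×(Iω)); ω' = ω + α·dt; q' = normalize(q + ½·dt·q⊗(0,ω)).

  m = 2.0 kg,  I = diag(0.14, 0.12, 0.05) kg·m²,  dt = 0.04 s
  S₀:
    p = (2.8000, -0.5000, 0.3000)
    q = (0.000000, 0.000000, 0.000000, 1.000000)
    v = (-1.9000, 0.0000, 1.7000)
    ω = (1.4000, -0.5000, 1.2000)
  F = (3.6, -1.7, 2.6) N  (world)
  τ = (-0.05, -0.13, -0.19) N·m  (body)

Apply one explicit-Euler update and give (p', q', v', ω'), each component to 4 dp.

p' = (2.7240, -0.5000, 0.3680)
q' = (-0.0240, 0.0100, 0.0280, 0.9993)
v' = (-1.8280, -0.0340, 1.7520)
ω' = (1.3737, -0.5937, 1.0368)

gyro term ω×Iω = (0.0420, 0.1512, 0.0140)
(τ − ω×Iω)/I = (-0.6571, -2.3433, -4.0800)
ω' = ω + α·dt = (1.3737, -0.5937, 1.0368)
2q̇ = q⊗(0,ω) = (-1.2000000, 0.5000000, 1.4000000, 0.0000000)
q' = normalize(q + ½dt·q⊗(0,ω)) = (-0.0240, 0.0100, 0.0280, 0.9993)
a = (1.8000, -0.8500, 1.3000)
p + v·dt = (2.7240, -0.5000, 0.3680)
v' = v + a·dt = (-1.8280, -0.0340, 1.7520)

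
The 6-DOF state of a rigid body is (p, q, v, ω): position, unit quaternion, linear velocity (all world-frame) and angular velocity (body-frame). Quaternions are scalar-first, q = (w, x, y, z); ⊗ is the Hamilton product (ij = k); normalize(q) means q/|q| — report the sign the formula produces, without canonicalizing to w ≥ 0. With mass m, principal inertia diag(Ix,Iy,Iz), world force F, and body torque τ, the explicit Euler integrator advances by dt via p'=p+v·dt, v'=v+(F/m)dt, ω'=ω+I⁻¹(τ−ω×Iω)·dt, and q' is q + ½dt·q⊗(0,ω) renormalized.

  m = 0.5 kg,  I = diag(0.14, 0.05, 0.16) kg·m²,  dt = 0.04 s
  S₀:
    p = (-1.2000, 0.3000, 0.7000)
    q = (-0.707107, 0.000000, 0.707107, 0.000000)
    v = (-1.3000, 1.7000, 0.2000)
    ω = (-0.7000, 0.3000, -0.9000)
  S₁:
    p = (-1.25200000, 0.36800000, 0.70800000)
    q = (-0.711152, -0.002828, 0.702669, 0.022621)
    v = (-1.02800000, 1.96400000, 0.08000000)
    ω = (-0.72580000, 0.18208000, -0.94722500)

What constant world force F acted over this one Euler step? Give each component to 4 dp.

velocity change Δv = (0.27200000, 0.26400000, -0.12000000)
m·(v₁−v₀)/dt = (3.4000, 3.3000, -1.5000)

F = (3.4000, 3.3000, -1.5000)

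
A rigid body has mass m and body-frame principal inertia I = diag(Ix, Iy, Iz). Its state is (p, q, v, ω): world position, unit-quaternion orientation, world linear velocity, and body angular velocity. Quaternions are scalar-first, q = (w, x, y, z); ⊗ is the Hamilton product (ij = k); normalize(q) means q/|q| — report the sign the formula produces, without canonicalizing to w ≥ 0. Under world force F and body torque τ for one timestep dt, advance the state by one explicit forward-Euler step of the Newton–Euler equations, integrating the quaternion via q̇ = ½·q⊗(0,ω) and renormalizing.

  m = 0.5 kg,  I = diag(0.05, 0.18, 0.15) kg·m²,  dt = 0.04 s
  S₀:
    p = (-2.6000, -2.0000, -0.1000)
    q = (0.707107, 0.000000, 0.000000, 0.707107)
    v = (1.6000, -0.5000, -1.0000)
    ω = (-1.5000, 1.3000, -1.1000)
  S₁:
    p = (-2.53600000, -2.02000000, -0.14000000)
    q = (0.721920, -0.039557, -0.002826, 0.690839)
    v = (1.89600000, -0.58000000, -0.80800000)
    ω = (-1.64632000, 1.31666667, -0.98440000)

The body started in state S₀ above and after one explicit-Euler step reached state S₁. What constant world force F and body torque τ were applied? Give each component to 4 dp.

ω₁ − ω₀ = (-0.14632000, 0.01666667, 0.11560000)
τ = I·(Δω/dt) + ω₀×(Iω₀) = (-0.1400, -0.0900, 0.1800)
v₁ − v₀ = (0.29600000, -0.08000000, 0.19200000)
F = m·Δv/dt = (3.7000, -1.0000, 2.4000)

F = (3.7000, -1.0000, 2.4000)
τ = (-0.1400, -0.0900, 0.1800)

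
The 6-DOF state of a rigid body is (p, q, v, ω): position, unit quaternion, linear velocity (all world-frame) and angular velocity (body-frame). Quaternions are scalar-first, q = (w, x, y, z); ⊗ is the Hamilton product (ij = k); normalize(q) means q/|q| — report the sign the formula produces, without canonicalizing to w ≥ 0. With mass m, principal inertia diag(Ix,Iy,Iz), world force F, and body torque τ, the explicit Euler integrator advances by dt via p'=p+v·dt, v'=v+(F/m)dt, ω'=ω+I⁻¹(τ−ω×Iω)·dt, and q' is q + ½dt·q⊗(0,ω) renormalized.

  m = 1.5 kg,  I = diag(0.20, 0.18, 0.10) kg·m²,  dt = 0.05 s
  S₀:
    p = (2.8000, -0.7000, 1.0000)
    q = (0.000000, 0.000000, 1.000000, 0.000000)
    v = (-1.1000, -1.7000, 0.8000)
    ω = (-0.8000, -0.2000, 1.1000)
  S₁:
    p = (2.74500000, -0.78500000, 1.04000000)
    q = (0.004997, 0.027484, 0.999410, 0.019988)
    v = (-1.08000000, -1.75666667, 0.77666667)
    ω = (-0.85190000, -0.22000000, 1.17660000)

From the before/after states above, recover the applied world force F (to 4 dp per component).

F = (0.6000, -1.7000, -0.7000)

v₁ − v₀ = (0.02000000, -0.05666667, -0.02333333)
applied force F = (0.6000, -1.7000, -0.7000)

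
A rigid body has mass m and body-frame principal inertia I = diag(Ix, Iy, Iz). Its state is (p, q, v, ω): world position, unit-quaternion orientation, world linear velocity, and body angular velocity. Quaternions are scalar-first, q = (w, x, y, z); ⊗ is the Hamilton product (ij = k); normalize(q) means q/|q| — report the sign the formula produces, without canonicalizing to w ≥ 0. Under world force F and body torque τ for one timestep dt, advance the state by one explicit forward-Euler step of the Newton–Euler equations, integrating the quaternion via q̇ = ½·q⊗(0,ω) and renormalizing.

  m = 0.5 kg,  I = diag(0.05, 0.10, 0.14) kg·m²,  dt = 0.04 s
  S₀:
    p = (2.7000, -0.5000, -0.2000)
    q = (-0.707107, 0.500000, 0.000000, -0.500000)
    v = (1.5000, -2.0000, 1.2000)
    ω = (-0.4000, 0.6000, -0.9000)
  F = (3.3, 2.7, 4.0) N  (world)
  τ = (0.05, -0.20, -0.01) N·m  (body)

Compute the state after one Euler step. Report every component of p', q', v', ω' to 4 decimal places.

a = (6.6000, 5.4000, 8.0000)
p + v·dt = (2.7600, -0.5800, -0.1520)
v + (F/m)dt = (1.7640, -1.7840, 1.5200)
precession coupling ω×(Iω) = (-0.0216, -0.0324, -0.0120)
α = I⁻¹(τ − ω×Iω) = (1.4320, -1.6760, 0.0143)
ω' = ω + α·dt = (-0.3427, 0.5330, -0.8994)
2q̇ = q⊗(0,ω) = (-0.2500000, 0.5828428, 0.2257358, 0.9363963)
updated quaternion q' = (-0.7119, 0.5115, 0.0045, -0.4811)

p' = (2.7600, -0.5800, -0.1520)
q' = (-0.7119, 0.5115, 0.0045, -0.4811)
v' = (1.7640, -1.7840, 1.5200)
ω' = (-0.3427, 0.5330, -0.8994)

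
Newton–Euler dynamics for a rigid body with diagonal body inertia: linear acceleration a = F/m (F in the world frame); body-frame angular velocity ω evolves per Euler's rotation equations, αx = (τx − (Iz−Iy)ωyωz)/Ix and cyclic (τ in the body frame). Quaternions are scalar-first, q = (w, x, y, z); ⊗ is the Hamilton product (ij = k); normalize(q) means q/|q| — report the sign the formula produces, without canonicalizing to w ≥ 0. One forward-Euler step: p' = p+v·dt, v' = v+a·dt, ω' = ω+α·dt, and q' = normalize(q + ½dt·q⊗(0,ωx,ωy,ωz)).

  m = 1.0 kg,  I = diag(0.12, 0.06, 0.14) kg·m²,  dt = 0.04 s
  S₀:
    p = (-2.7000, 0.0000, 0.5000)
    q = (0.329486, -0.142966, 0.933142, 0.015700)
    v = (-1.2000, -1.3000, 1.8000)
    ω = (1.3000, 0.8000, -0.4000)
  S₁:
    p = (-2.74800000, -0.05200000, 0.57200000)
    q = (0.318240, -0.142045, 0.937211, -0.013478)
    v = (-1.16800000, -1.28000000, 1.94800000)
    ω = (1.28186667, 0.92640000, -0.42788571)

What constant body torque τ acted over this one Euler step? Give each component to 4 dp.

τ = (-0.0800, 0.2000, -0.1600)

ω₁ − ω₀ = (-0.01813333, 0.12640000, -0.02788571)
gyro term ω₀×Iω₀ = (-0.0256, 0.0104, -0.0624)
I·α + gyro = (-0.0800, 0.2000, -0.1600)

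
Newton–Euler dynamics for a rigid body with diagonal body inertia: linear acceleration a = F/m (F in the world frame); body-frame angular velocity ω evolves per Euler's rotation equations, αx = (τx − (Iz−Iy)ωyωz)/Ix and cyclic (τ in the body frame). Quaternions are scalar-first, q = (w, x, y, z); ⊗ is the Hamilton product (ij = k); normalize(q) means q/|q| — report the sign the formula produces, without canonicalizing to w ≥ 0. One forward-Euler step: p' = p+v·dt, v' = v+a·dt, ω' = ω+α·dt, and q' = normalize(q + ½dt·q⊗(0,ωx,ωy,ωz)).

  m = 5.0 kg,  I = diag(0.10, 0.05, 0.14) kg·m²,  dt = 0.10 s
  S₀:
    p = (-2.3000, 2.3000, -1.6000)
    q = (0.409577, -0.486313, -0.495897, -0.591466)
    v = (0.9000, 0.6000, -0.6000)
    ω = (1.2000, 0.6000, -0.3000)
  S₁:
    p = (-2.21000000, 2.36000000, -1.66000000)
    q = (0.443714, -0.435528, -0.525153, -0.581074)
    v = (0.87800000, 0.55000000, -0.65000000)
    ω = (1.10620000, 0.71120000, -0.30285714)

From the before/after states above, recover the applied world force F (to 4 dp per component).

F = (-1.1000, -2.5000, -2.5000)

v₁ − v₀ = (-0.02200000, -0.05000000, -0.05000000)
applied force F = (-1.1000, -2.5000, -2.5000)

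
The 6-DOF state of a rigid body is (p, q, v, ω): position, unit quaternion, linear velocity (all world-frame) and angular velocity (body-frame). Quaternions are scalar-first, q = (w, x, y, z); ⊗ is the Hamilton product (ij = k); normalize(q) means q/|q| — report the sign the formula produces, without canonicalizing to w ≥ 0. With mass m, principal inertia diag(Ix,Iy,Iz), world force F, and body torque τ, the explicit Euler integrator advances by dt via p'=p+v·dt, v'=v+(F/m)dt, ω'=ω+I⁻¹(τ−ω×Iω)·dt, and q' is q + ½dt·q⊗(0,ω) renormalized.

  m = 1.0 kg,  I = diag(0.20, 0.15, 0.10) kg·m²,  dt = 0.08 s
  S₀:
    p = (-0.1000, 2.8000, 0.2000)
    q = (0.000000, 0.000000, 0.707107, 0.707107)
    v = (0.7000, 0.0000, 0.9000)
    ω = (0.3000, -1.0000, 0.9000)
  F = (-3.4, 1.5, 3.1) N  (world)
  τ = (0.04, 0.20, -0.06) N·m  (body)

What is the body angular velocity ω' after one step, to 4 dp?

(τ − ω×Iω)/I = (-0.0250, 1.1533, -0.7500)
ω' = ω + α·dt = (0.2980, -0.9077, 0.8400)

ω' = (0.2980, -0.9077, 0.8400)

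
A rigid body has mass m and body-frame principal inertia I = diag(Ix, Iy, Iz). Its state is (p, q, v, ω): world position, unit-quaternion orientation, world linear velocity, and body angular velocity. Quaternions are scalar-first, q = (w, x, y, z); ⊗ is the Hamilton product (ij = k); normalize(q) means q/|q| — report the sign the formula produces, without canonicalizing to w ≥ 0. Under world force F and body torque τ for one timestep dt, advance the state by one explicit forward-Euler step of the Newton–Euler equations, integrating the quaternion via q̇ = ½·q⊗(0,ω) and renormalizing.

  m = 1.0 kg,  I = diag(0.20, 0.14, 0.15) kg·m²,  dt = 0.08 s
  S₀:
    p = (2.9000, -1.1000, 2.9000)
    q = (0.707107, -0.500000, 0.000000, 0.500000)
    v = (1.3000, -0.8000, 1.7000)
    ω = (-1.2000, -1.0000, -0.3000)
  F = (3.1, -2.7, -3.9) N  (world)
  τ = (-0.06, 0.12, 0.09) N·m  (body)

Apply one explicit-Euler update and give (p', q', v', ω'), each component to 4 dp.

p' = (3.0040, -1.1640, 3.0360)
q' = (0.6877, -0.5129, -0.0582, 0.5105)
v' = (1.5480, -1.0160, 1.3880)
ω' = (-1.2252, -0.9417, -0.2136)

α = I⁻¹(τ − ω×Iω) = (-0.3150, 0.7286, 1.0800)
ω' = ω + α·dt = (-1.2252, -0.9417, -0.2136)
q⊗(0,ω) = (-0.4500000, -0.3485284, -1.4571070, 0.2878679)
updated quaternion q' = (0.6877, -0.5129, -0.0582, 0.5105)
a = F/m = (3.1000, -2.7000, -3.9000)
new position p' = (3.0040, -1.1640, 3.0360)
v + (F/m)dt = (1.5480, -1.0160, 1.3880)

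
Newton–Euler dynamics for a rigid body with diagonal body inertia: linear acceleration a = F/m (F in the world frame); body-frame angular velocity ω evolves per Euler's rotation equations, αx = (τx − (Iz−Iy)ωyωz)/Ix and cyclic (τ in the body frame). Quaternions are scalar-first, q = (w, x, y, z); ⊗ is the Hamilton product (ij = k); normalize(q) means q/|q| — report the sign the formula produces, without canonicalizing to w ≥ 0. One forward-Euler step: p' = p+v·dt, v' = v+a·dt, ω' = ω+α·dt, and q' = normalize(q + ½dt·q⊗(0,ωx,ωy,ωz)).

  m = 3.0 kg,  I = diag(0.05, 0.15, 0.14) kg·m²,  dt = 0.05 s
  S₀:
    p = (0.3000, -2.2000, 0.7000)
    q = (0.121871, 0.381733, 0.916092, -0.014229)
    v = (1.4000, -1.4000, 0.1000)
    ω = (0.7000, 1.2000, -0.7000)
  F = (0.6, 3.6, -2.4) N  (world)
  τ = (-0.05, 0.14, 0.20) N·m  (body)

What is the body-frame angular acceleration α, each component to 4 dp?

precession coupling ω×(Iω) = (0.0084, 0.0441, 0.0840)
(τ − ω×Iω)/I = (-1.1680, 0.6393, 0.8286)

α = (-1.1680, 0.6393, 0.8286)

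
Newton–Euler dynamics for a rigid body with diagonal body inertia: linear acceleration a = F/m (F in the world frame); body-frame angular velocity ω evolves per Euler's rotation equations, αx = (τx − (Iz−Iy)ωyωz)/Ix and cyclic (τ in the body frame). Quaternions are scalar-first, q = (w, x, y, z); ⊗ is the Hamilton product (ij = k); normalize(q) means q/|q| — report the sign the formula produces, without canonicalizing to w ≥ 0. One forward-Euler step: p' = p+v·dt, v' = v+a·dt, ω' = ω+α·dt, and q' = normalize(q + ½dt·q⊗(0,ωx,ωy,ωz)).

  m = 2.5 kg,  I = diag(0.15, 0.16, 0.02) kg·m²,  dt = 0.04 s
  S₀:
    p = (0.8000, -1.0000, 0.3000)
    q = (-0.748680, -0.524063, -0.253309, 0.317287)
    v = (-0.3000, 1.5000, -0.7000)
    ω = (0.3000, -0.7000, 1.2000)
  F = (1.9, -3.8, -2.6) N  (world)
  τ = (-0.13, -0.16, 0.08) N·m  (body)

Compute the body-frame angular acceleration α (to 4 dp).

precession coupling ω×(Iω) = (0.1176, 0.0468, -0.0021)
(τ − ω×Iω)/I = (-1.6507, -1.2925, 4.1050)

α = (-1.6507, -1.2925, 4.1050)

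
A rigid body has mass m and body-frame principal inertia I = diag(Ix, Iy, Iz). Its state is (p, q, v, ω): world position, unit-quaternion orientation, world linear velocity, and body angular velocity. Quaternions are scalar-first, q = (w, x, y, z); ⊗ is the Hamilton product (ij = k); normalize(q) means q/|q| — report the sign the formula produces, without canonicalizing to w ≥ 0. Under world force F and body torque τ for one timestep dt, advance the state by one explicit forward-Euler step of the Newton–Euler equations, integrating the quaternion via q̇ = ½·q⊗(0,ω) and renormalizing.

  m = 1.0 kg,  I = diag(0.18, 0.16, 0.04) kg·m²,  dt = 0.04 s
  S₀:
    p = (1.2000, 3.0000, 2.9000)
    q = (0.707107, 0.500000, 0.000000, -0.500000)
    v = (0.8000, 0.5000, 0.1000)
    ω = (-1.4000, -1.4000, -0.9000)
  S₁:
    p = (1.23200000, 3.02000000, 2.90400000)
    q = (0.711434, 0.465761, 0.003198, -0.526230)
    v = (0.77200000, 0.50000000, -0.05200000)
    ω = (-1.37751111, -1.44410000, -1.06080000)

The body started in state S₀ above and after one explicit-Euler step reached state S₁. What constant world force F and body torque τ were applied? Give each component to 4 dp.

F = (-0.7000, 0.0000, -3.8000)
τ = (-0.0500, 0.0000, -0.2000)

velocity change Δv = (-0.02800000, 0.00000000, -0.15200000)
m·(v₁−v₀)/dt = (-0.7000, 0.0000, -3.8000)
Δω = ω₁−ω₀ = (0.02248889, -0.04410000, -0.16080000)
precession coupling = (-0.1512, 0.1764, -0.0392)
τ = I·(Δω/dt) + ω₀×(Iω₀) = (-0.0500, 0.0000, -0.2000)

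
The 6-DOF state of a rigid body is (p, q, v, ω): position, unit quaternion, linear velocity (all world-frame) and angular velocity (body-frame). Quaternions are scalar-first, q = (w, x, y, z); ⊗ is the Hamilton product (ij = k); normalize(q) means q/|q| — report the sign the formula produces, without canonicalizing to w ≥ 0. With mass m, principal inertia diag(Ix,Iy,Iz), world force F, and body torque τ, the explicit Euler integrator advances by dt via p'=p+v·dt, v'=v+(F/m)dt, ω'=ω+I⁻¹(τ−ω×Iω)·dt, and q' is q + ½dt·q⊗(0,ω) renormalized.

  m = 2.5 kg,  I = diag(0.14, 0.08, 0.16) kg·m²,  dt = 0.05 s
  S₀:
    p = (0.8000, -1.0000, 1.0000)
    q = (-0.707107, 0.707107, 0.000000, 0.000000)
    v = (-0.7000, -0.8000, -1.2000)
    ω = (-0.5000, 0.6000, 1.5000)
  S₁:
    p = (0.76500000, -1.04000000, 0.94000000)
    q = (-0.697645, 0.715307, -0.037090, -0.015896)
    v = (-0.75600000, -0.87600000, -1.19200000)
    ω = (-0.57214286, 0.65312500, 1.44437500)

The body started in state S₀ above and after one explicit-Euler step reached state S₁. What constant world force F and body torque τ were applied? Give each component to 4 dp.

Δv = v₁−v₀ = (-0.05600000, -0.07600000, 0.00800000)
F = m·Δv/dt = (-2.8000, -3.8000, 0.4000)
ω₁ − ω₀ = (-0.07214286, 0.05312500, -0.05562500)
gyro term ω₀×Iω₀ = (0.0720, 0.0150, 0.0180)
applied torque τ = (-0.1300, 0.1000, -0.1600)

F = (-2.8000, -3.8000, 0.4000)
τ = (-0.1300, 0.1000, -0.1600)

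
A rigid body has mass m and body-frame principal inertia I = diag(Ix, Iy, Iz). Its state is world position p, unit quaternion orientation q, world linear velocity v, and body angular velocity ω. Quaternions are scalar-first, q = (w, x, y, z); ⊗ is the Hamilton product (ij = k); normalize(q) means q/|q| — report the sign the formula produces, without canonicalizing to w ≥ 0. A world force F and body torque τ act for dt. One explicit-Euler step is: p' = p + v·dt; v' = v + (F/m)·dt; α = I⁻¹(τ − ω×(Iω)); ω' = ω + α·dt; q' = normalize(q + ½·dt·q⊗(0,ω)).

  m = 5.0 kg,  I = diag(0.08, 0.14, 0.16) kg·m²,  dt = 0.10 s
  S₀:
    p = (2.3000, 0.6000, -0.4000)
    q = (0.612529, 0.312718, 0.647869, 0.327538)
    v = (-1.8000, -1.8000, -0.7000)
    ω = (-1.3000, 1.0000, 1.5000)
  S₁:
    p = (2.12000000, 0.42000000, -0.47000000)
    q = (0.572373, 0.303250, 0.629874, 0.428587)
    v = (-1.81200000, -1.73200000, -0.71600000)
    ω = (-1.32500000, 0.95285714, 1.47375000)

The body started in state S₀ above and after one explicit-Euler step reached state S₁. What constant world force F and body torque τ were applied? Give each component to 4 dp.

F = (-0.6000, 3.4000, -0.8000)
τ = (0.0100, 0.0900, -0.1200)

Δv = v₁−v₀ = (-0.01200000, 0.06800000, -0.01600000)
F = m·Δv/dt = (-0.6000, 3.4000, -0.8000)
rate change Δω = (-0.02500000, -0.04714286, -0.02625000)
applied torque τ = (0.0100, 0.0900, -0.1200)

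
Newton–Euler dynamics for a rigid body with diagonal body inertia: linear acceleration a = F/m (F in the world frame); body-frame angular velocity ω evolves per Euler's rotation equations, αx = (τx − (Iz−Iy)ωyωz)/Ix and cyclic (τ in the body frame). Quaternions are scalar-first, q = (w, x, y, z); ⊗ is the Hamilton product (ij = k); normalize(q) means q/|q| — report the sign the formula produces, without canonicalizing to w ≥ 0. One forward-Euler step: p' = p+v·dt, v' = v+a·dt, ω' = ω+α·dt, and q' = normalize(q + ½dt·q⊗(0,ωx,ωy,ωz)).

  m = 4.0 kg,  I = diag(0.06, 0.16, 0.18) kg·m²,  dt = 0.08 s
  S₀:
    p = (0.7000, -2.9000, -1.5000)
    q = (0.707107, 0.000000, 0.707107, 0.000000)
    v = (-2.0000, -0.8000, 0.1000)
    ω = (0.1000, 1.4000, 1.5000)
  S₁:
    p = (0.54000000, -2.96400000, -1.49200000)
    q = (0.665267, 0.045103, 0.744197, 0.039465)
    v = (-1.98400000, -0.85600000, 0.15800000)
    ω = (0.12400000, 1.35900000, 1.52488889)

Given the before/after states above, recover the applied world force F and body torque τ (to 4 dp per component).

Δω = ω₁−ω₀ = (0.02400000, -0.04100000, 0.02488889)
precession coupling = (0.0420, -0.0180, 0.0140)
τ = I·(Δω/dt) + ω₀×(Iω₀) = (0.0600, -0.1000, 0.0700)
velocity change Δv = (0.01600000, -0.05600000, 0.05800000)
F = m·Δv/dt = (0.8000, -2.8000, 2.9000)

F = (0.8000, -2.8000, 2.9000)
τ = (0.0600, -0.1000, 0.0700)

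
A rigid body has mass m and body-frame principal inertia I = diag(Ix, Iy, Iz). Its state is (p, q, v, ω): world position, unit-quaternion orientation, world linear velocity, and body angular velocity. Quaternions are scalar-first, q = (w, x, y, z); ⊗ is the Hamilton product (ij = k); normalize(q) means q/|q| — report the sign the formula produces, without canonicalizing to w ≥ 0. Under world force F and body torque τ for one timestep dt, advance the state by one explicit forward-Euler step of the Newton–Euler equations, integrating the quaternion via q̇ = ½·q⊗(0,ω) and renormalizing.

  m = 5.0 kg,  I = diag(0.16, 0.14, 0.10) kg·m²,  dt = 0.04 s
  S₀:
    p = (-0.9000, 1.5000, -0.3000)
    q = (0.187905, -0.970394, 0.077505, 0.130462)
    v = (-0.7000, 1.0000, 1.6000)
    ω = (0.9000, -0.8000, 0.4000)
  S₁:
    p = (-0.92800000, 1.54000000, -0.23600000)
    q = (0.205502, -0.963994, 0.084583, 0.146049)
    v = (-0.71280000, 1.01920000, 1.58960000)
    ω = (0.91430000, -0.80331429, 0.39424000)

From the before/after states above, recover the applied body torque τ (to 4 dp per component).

τ = (0.0700, 0.0100, 0.0000)

rate change Δω = (0.01430000, -0.00331429, -0.00576000)
I·α + gyro = (0.0700, 0.0100, 0.0000)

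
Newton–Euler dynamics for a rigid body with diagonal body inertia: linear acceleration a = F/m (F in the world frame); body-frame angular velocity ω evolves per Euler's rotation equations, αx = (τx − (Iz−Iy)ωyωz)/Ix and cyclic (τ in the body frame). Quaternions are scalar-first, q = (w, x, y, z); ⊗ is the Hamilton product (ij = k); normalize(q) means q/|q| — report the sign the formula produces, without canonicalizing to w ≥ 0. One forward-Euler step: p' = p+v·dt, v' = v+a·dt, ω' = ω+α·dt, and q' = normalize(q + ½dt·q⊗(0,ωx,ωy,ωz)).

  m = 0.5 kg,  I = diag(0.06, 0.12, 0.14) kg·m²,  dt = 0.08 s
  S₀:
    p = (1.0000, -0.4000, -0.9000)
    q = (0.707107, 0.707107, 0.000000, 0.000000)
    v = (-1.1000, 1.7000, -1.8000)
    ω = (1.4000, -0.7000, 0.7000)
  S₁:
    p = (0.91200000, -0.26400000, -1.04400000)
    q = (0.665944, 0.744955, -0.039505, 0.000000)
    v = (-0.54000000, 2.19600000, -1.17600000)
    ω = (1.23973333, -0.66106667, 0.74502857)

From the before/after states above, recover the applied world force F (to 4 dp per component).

F = (3.5000, 3.1000, 3.9000)

v₁ − v₀ = (0.56000000, 0.49600000, 0.62400000)
m·(v₁−v₀)/dt = (3.5000, 3.1000, 3.9000)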